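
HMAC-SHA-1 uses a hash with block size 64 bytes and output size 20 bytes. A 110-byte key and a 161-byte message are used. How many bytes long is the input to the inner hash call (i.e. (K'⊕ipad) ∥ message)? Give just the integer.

225

Key is 110 > 64 bytes, so it is hashed to 20 bytes then zero-padded to 64: |K'| = 64.
Inner input = (K'⊕ipad) ∥ m → 64 + 161 = 225 bytes.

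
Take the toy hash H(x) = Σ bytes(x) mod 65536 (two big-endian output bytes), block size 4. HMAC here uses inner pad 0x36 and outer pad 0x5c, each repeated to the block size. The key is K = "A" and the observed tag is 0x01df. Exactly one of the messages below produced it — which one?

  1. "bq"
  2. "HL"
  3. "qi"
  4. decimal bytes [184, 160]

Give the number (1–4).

Key "A" = 41 is 1 byte ≤ B = 4; zero-pad to 4 bytes: K' = 41 00 00 00.
K' ⊕ ipad = 77 36 36 36; K' ⊕ opad = 1d 5c 5c 5c.
m1: inner = H(77 36 36 36 62 71) = 01 ec; tag = H(1d 5c 5c 5c 01 ec) = 021e
m2: inner = H(77 36 36 36 48 4c) = 01 ad; tag = H(1d 5c 5c 5c 01 ad) = 01df ← matches
m3: inner = H(77 36 36 36 71 69) = 01 f3; tag = H(1d 5c 5c 5c 01 f3) = 0225
m4: inner = H(77 36 36 36 b8 a0) = 02 71; tag = H(1d 5c 5c 5c 02 71) = 01a4

2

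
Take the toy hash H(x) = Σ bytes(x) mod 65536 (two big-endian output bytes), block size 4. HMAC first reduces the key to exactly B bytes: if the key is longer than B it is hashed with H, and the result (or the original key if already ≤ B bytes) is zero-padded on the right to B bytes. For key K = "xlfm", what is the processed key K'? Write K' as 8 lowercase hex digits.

786c666d

Key "xlfm" = 78 6c 66 6d is exactly B = 4 bytes: K' = 78 6c 66 6d.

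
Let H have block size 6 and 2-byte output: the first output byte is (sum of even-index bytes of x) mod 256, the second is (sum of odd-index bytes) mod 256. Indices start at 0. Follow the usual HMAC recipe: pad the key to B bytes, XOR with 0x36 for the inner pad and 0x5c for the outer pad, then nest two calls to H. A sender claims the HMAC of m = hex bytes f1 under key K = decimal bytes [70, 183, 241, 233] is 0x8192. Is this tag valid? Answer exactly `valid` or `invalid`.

valid

Key decimal bytes [70, 183, 241, 233] = 46 b7 f1 e9 is 4 bytes ≤ B = 6; zero-pad to 6 bytes: K' = 46 b7 f1 e9 00 00.
K' ⊕ ipad = 70 81 c7 df 36 36; K' ⊕ opad = 1a eb ad b5 5c 5c.
Inner hash: even-index sum = 606 mod 256 = 94; odd-index sum = 406 mod 256 = 150 → 5e 96.
Outer hash (recomputed tag): even-index sum = 385 mod 256 = 129; odd-index sum = 658 mod 256 = 146 → 81 92.
Recomputed tag = 8192; claimed = 8192 → match.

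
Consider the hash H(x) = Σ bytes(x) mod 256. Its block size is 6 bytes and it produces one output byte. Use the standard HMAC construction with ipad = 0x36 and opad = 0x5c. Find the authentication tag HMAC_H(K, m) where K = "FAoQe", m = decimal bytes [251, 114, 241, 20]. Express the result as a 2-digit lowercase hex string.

Key "FAoQe" = 46 41 6f 51 65 is 5 bytes ≤ B = 6; zero-pad to 6 bytes: K' = 46 41 6f 51 65 00.
K' ⊕ ipad = 70 77 59 67 53 36.  K' ⊕ opad = 1a 1d 33 0d 39 5c.
Inner input = (K'⊕ipad) ∥ m = 70 77 59 67 53 36 ∥ fb 72 f1 14.
Inner hash: sum = 112+119+89+103+83+54+251+114+241+20 = 1186; mod 256 = 162 → a2.
Outer input = (K'⊕opad) ∥ inner = 1a 1d 33 0d 39 5c ∥ a2.
Outer hash (tag): sum = 26+29+51+13+57+92+162 = 430; mod 256 = 174 → ae.

ae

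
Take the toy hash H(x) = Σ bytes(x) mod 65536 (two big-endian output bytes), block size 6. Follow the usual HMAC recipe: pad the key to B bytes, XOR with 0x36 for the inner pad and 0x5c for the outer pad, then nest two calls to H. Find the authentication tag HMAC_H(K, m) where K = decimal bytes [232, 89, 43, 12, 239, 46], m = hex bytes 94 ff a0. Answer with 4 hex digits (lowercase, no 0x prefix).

Key decimal bytes [232, 89, 43, 12, 239, 46] = e8 59 2b 0c ef 2e is exactly B = 6 bytes: K' = e8 59 2b 0c ef 2e.
K' ⊕ ipad = de 6f 1d 3a d9 18.  K' ⊕ opad = b4 05 77 50 b3 72.
Inner input = (K'⊕ipad) ∥ m = de 6f 1d 3a d9 18 ∥ 94 ff a0.
Inner hash: sum = 222+111+29+58+217+24+148+255+160 = 1224 → 04 c8.
Outer input = (K'⊕opad) ∥ inner = b4 05 77 50 b3 72 ∥ 04 c8.
Outer hash (tag): sum = 180+5+119+80+179+114+4+200 = 881 → 03 71.

0371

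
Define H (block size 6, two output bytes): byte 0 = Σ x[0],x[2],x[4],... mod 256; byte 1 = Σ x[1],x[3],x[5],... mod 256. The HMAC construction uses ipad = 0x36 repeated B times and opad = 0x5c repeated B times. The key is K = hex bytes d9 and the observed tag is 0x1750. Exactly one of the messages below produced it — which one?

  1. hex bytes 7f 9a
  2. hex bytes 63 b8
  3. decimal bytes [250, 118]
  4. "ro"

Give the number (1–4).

Key hex bytes d9 is 1 byte ≤ B = 6; zero-pad to 6 bytes: K' = d9 00 00 00 00 00.
K' ⊕ ipad = ef 36 36 36 36 36; K' ⊕ opad = 85 5c 5c 5c 5c 5c.
m1: inner = H(ef 36 36 36 36 36 7f 9a) = da 3c; tag = H(85 5c 5c 5c 5c 5c da 3c) = 1750 ← matches
m2: inner = H(ef 36 36 36 36 36 63 b8) = be 5a; tag = H(85 5c 5c 5c 5c 5c be 5a) = fb6e
m3: inner = H(ef 36 36 36 36 36 fa 76) = 55 18; tag = H(85 5c 5c 5c 5c 5c 55 18) = 922c
m4: inner = H(ef 36 36 36 36 36 72 6f) = cd 11; tag = H(85 5c 5c 5c 5c 5c cd 11) = 0a25

1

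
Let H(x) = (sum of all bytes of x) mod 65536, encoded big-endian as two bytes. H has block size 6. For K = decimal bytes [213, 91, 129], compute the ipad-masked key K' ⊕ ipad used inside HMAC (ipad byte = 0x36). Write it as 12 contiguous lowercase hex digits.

Key decimal bytes [213, 91, 129] = d5 5b 81 is 3 bytes ≤ B = 6; zero-pad to 6 bytes: K' = d5 5b 81 00 00 00.
XOR each byte with 0x36: d5⊕36=e3, 5b⊕36=6d, 81⊕36=b7, 00⊕36=36, 00⊕36=36, 00⊕36=36.

e36db7363636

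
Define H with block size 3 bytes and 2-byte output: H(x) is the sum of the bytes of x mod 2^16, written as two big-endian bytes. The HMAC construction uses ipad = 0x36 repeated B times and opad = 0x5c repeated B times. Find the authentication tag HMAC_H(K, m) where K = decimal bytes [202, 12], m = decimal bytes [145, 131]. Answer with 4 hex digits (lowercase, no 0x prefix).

Key decimal bytes [202, 12] = ca 0c is 2 bytes ≤ B = 3; zero-pad to 3 bytes: K' = ca 0c 00.
K' ⊕ ipad = fc 3a 36.  K' ⊕ opad = 96 50 5c.
Inner input = (K'⊕ipad) ∥ m = fc 3a 36 ∥ 91 83.
Inner hash: sum = 252+58+54+145+131 = 640 → 02 80.
Outer input = (K'⊕opad) ∥ inner = 96 50 5c ∥ 02 80.
Outer hash (tag): sum = 150+80+92+2+128 = 452 → 01 c4.

01c4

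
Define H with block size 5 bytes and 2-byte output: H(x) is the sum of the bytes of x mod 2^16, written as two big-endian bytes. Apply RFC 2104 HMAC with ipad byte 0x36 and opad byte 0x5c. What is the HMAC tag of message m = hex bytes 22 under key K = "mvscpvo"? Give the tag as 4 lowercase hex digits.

Key "mvscpvo" = 6d 76 73 63 70 76 6f is 7 bytes > B = 5, so hash it first: H(key) = 03 0e, then zero-pad to 5 bytes: K' = 03 0e 00 00 00.
K' ⊕ ipad = 35 38 36 36 36.  K' ⊕ opad = 5f 52 5c 5c 5c.
Inner input = (K'⊕ipad) ∥ m = 35 38 36 36 36 ∥ 22.
Inner hash: sum = 53+56+54+54+54+34 = 305 → 01 31.
Outer input = (K'⊕opad) ∥ inner = 5f 52 5c 5c 5c ∥ 01 31.
Outer hash (tag): sum = 95+82+92+92+92+1+49 = 503 → 01 f7.

01f7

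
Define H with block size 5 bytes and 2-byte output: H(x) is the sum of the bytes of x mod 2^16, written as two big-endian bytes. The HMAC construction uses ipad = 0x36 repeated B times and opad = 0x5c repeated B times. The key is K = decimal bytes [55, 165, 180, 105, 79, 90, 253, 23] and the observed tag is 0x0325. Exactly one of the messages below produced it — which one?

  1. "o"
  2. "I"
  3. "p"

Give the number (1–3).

3

Key decimal bytes [55, 165, 180, 105, 79, 90, 253, 23] = 37 a5 b4 69 4f 5a fd 17 is 8 bytes > B = 5, so hash it first: H(key) = 03 b6, then zero-pad to 5 bytes: K' = 03 b6 00 00 00.
K' ⊕ ipad = 35 80 36 36 36; K' ⊕ opad = 5f ea 5c 5c 5c.
m1: inner = H(35 80 36 36 36 6f) = 01 c6; tag = H(5f ea 5c 5c 5c 01 c6) = 0324
m2: inner = H(35 80 36 36 36 49) = 01 a0; tag = H(5f ea 5c 5c 5c 01 a0) = 02fe
m3: inner = H(35 80 36 36 36 70) = 01 c7; tag = H(5f ea 5c 5c 5c 01 c7) = 0325 ← matches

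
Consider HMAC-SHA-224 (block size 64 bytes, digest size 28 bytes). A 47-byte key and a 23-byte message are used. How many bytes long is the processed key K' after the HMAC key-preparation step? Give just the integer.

Key is 47 ≤ 64 bytes, zero-padded: |K'| = 64.

64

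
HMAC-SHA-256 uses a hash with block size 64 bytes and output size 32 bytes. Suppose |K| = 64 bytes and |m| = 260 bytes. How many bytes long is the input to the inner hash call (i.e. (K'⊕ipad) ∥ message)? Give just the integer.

Key is 64 ≤ 64 bytes, zero-padded: |K'| = 64.
Inner input = (K'⊕ipad) ∥ m → 64 + 260 = 324 bytes.

324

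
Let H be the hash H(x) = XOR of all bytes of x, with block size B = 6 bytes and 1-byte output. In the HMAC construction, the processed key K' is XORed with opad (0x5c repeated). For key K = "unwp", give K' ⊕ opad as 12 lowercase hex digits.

29322b2c5c5c

Key "unwp" = 75 6e 77 70 is 4 bytes ≤ B = 6; zero-pad to 6 bytes: K' = 75 6e 77 70 00 00.
XOR each byte with 0x5c: 75⊕5c=29, 6e⊕5c=32, 77⊕5c=2b, 70⊕5c=2c, 00⊕5c=5c, 00⊕5c=5c.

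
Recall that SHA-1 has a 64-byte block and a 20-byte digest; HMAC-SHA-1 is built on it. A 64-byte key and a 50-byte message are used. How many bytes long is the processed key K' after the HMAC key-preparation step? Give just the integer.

64

Key is 64 ≤ 64 bytes, zero-padded: |K'| = 64.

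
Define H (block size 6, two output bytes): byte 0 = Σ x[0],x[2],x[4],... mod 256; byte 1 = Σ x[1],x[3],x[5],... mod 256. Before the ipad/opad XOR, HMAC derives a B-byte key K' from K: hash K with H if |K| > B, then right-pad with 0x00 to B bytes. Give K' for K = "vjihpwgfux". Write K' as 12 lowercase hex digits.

2b2700000000

|K| = 10 > B = 6, so first hash the key.
H(K): even-index sum = 555 mod 256 = 43; odd-index sum = 551 mod 256 = 39 → 2b 27.
Zero-pad H(K) = 2b 27 to 6 bytes: K' = 2b 27 00 00 00 00.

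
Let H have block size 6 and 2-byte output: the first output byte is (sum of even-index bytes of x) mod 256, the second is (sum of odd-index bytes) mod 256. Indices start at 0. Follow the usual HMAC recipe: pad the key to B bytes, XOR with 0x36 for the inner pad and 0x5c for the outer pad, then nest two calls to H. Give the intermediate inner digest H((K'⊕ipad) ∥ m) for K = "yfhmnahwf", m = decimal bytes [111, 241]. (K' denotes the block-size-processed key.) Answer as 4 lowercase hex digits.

Key "yfhmnahwf" = 79 66 68 6d 6e 61 68 77 66 is 9 bytes > B = 6, so hash it first: H(key) = 1d ab, then zero-pad to 6 bytes: K' = 1d ab 00 00 00 00.
K' ⊕ ipad = 2b 9d 36 36 36 36.
Inner input = 2b 9d 36 36 36 36 ∥ 6f f1.
Inner hash: even-index sum = 262 mod 256 = 6; odd-index sum = 506 mod 256 = 250 → 06 fa.

06fa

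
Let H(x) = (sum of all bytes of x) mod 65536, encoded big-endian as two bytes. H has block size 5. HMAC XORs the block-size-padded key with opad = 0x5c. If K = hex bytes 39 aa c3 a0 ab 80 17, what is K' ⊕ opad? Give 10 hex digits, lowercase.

Key hex bytes 39 aa c3 a0 ab 80 17 is 7 bytes > B = 5, so hash it first: H(key) = 03 88, then zero-pad to 5 bytes: K' = 03 88 00 00 00.
XOR each byte with 0x5c: 03⊕5c=5f, 88⊕5c=d4, 00⊕5c=5c, 00⊕5c=5c, 00⊕5c=5c.

5fd45c5c5c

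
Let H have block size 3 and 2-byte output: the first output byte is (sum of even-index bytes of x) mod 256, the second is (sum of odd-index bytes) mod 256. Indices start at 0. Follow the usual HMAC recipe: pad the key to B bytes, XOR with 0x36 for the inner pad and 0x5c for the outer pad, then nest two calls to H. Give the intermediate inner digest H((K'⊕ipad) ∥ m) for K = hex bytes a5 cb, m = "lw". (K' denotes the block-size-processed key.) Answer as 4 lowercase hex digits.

Key hex bytes a5 cb is 2 bytes ≤ B = 3; zero-pad to 3 bytes: K' = a5 cb 00.
K' ⊕ ipad = 93 fd 36.
Inner input = 93 fd 36 ∥ 6c 77.
Inner hash: even-index sum = 320 mod 256 = 64; odd-index sum = 361 mod 256 = 105 → 40 69.

4069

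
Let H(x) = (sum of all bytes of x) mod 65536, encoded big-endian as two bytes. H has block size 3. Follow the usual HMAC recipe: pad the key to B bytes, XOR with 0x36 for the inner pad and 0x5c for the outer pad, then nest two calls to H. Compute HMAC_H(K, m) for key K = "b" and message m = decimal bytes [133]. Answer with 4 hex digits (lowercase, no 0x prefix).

Key "b" = 62 is 1 byte ≤ B = 3; zero-pad to 3 bytes: K' = 62 00 00.
K' ⊕ ipad = 54 36 36.  K' ⊕ opad = 3e 5c 5c.
Inner input = (K'⊕ipad) ∥ m = 54 36 36 ∥ 85.
Inner hash: sum = 84+54+54+133 = 325 → 01 45.
Outer input = (K'⊕opad) ∥ inner = 3e 5c 5c ∥ 01 45.
Outer hash (tag): sum = 62+92+92+1+69 = 316 → 01 3c.

013c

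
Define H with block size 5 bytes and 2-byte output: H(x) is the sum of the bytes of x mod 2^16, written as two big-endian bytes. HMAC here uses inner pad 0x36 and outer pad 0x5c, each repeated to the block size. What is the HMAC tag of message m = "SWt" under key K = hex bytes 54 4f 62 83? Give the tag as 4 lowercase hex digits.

Key hex bytes 54 4f 62 83 is 4 bytes ≤ B = 5; zero-pad to 5 bytes: K' = 54 4f 62 83 00.
K' ⊕ ipad = 62 79 54 b5 36.  K' ⊕ opad = 08 13 3e df 5c.
Inner input = (K'⊕ipad) ∥ m = 62 79 54 b5 36 ∥ 53 57 74.
Inner hash: sum = 98+121+84+181+54+83+87+116 = 824 → 03 38.
Outer input = (K'⊕opad) ∥ inner = 08 13 3e df 5c ∥ 03 38.
Outer hash (tag): sum = 8+19+62+223+92+3+56 = 463 → 01 cf.

01cf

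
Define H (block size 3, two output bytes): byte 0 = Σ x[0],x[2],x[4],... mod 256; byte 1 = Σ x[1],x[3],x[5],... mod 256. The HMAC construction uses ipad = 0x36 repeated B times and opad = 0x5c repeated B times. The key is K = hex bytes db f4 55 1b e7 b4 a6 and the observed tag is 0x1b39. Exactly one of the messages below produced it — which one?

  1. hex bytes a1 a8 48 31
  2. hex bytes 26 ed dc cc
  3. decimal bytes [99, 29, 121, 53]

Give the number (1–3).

Key hex bytes db f4 55 1b e7 b4 a6 is 7 bytes > B = 3, so hash it first: H(key) = bd c3, then zero-pad to 3 bytes: K' = bd c3 00.
K' ⊕ ipad = 8b f5 36; K' ⊕ opad = e1 9f 5c.
m1: inner = H(8b f5 36 a1 a8 48 31) = 9a de; tag = H(e1 9f 5c 9a de) = 1b39 ← matches
m2: inner = H(8b f5 36 26 ed dc cc) = 7a f7; tag = H(e1 9f 5c 7a f7) = 3419
m3: inner = H(8b f5 36 63 1d 79 35) = 13 d1; tag = H(e1 9f 5c 13 d1) = 0eb2

1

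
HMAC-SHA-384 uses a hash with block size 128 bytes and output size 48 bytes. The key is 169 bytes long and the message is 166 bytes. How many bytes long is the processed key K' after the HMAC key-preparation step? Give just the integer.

128

Key is 169 > 128 bytes, so it is hashed to 48 bytes then zero-padded to 128: |K'| = 128.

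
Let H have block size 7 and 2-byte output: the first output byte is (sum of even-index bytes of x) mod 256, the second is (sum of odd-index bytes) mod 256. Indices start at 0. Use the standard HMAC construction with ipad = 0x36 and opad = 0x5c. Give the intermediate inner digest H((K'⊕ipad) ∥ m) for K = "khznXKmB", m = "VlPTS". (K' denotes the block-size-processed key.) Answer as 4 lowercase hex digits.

feba

Key "khznXKmB" = 6b 68 7a 6e 58 4b 6d 42 is 8 bytes > B = 7, so hash it first: H(key) = aa 63, then zero-pad to 7 bytes: K' = aa 63 00 00 00 00 00.
K' ⊕ ipad = 9c 55 36 36 36 36 36.
Inner input = 9c 55 36 36 36 36 36 ∥ 56 6c 50 54 53.
Inner hash: even-index sum = 510 mod 256 = 254; odd-index sum = 442 mod 256 = 186 → fe ba.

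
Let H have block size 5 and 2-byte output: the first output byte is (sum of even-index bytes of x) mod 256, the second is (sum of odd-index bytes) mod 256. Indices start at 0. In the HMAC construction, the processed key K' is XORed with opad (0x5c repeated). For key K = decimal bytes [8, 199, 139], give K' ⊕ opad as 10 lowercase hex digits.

549bd75c5c

Key decimal bytes [8, 199, 139] = 08 c7 8b is 3 bytes ≤ B = 5; zero-pad to 5 bytes: K' = 08 c7 8b 00 00.
XOR each byte with 0x5c: 08⊕5c=54, c7⊕5c=9b, 8b⊕5c=d7, 00⊕5c=5c, 00⊕5c=5c.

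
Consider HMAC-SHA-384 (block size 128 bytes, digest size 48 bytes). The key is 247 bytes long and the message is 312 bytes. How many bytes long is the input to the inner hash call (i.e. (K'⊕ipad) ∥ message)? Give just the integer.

Key is 247 > 128 bytes, so it is hashed to 48 bytes then zero-padded to 128: |K'| = 128.
Inner input = (K'⊕ipad) ∥ m → 128 + 312 = 440 bytes.

440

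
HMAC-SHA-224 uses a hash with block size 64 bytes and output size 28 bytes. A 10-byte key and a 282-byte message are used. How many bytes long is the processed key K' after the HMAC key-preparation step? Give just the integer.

Key is 10 ≤ 64 bytes, zero-padded: |K'| = 64.

64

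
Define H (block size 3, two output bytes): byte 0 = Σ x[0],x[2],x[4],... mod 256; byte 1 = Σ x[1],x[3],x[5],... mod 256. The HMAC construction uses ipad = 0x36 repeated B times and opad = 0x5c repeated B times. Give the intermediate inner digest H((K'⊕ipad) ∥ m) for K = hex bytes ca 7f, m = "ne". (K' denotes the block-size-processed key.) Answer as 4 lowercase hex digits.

97b7

Key hex bytes ca 7f is 2 bytes ≤ B = 3; zero-pad to 3 bytes: K' = ca 7f 00.
K' ⊕ ipad = fc 49 36.
Inner input = fc 49 36 ∥ 6e 65.
Inner hash: even-index sum = 407 mod 256 = 151; odd-index sum = 183 mod 256 = 183 → 97 b7.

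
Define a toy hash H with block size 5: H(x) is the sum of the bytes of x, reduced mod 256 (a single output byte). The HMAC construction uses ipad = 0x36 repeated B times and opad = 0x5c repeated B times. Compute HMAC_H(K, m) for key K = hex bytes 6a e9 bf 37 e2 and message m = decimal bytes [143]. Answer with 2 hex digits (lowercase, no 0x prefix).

1f

Key hex bytes 6a e9 bf 37 e2 is exactly B = 5 bytes: K' = 6a e9 bf 37 e2.
K' ⊕ ipad = 5c df 89 01 d4.  K' ⊕ opad = 36 b5 e3 6b be.
Inner input = (K'⊕ipad) ∥ m = 5c df 89 01 d4 ∥ 8f.
Inner hash: sum = 92+223+137+1+212+143 = 808; mod 256 = 40 → 28.
Outer input = (K'⊕opad) ∥ inner = 36 b5 e3 6b be ∥ 28.
Outer hash (tag): sum = 54+181+227+107+190+40 = 799; mod 256 = 31 → 1f.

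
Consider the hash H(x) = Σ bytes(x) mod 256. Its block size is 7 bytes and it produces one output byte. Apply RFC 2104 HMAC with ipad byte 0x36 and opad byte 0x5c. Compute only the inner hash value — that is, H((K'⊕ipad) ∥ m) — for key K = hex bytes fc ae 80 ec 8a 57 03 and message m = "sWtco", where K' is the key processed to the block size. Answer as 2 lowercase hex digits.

54

Key hex bytes fc ae 80 ec 8a 57 03 is exactly B = 7 bytes: K' = fc ae 80 ec 8a 57 03.
K' ⊕ ipad = ca 98 b6 da bc 61 35.
Inner input = ca 98 b6 da bc 61 35 ∥ 73 57 74 63 6f.
Inner hash: sum = 202+152+182+218+188+97+53+115+87+116+99+111 = 1620; mod 256 = 84 → 54.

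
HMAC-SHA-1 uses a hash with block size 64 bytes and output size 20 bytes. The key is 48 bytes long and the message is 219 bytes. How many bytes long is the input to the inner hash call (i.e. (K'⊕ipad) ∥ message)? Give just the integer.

Key is 48 ≤ 64 bytes, zero-padded: |K'| = 64.
Inner input = (K'⊕ipad) ∥ m → 64 + 219 = 283 bytes.

283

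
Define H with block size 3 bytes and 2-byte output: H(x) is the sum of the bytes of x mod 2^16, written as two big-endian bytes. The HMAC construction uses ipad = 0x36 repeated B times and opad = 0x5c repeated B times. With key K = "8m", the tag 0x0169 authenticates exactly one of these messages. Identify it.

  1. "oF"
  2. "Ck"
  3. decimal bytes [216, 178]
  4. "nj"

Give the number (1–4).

4

Key "8m" = 38 6d is 2 bytes ≤ B = 3; zero-pad to 3 bytes: K' = 38 6d 00.
K' ⊕ ipad = 0e 5b 36; K' ⊕ opad = 64 31 5c.
m1: inner = H(0e 5b 36 6f 46) = 01 54; tag = H(64 31 5c 01 54) = 0146
m2: inner = H(0e 5b 36 43 6b) = 01 4d; tag = H(64 31 5c 01 4d) = 013f
m3: inner = H(0e 5b 36 d8 b2) = 02 29; tag = H(64 31 5c 02 29) = 011c
m4: inner = H(0e 5b 36 6e 6a) = 01 77; tag = H(64 31 5c 01 77) = 0169 ← matches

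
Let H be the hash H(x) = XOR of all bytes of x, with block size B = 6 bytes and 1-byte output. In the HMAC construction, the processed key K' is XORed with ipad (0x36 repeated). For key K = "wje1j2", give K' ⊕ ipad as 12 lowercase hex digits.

Key "wje1j2" = 77 6a 65 31 6a 32 is exactly B = 6 bytes: K' = 77 6a 65 31 6a 32.
XOR each byte with 0x36: 77⊕36=41, 6a⊕36=5c, 65⊕36=53, 31⊕36=07, 6a⊕36=5c, 32⊕36=04.

415c53075c04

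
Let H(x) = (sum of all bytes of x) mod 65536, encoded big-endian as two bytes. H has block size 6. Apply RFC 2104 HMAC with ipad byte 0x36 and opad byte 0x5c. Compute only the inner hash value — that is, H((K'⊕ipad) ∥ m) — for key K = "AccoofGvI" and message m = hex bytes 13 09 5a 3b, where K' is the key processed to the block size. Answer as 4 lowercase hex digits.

Key "AccoofGvI" = 41 63 63 6f 6f 66 47 76 49 is 9 bytes > B = 6, so hash it first: H(key) = 03 51, then zero-pad to 6 bytes: K' = 03 51 00 00 00 00.
K' ⊕ ipad = 35 67 36 36 36 36.
Inner input = 35 67 36 36 36 36 ∥ 13 09 5a 3b.
Inner hash: sum = 53+103+54+54+54+54+19+9+90+59 = 549 → 02 25.

0225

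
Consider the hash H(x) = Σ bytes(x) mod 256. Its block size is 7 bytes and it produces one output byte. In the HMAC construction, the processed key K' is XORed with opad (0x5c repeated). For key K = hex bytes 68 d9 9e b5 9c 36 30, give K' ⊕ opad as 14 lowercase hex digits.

Key hex bytes 68 d9 9e b5 9c 36 30 is exactly B = 7 bytes: K' = 68 d9 9e b5 9c 36 30.
XOR each byte with 0x5c: 68⊕5c=34, d9⊕5c=85, 9e⊕5c=c2, b5⊕5c=e9, 9c⊕5c=c0, 36⊕5c=6a, 30⊕5c=6c.

3485c2e9c06a6c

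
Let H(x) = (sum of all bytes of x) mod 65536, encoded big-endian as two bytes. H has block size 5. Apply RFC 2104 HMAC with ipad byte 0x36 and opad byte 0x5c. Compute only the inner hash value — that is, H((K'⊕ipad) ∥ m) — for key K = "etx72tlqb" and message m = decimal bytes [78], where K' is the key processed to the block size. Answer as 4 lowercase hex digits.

0180

Key "etx72tlqb" = 65 74 78 37 32 74 6c 71 62 is 9 bytes > B = 5, so hash it first: H(key) = 03 6d, then zero-pad to 5 bytes: K' = 03 6d 00 00 00.
K' ⊕ ipad = 35 5b 36 36 36.
Inner input = 35 5b 36 36 36 ∥ 4e.
Inner hash: sum = 53+91+54+54+54+78 = 384 → 01 80.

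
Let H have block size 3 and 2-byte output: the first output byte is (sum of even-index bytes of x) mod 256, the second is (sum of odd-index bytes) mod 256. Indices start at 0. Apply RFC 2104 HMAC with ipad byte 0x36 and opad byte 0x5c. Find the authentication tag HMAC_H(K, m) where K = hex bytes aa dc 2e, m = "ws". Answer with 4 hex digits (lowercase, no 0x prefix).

Key hex bytes aa dc 2e is exactly B = 3 bytes: K' = aa dc 2e.
K' ⊕ ipad = 9c ea 18.  K' ⊕ opad = f6 80 72.
Inner input = (K'⊕ipad) ∥ m = 9c ea 18 ∥ 77 73.
Inner hash: even-index sum = 295 mod 256 = 39; odd-index sum = 353 mod 256 = 97 → 27 61.
Outer input = (K'⊕opad) ∥ inner = f6 80 72 ∥ 27 61.
Outer hash (tag): even-index sum = 457 mod 256 = 201; odd-index sum = 167 mod 256 = 167 → c9 a7.

c9a7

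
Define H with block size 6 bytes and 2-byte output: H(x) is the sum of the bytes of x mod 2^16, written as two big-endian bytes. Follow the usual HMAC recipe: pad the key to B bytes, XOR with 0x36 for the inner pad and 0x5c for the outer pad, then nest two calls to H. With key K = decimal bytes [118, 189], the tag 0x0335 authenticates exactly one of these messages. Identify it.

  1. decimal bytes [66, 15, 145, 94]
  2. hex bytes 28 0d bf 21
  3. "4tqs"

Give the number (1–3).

Key decimal bytes [118, 189] = 76 bd is 2 bytes ≤ B = 6; zero-pad to 6 bytes: K' = 76 bd 00 00 00 00.
K' ⊕ ipad = 40 8b 36 36 36 36; K' ⊕ opad = 2a e1 5c 5c 5c 5c.
m1: inner = H(40 8b 36 36 36 36 42 0f 91 5e) = 02 e3; tag = H(2a e1 5c 5c 5c 5c 02 e3) = 0360
m2: inner = H(40 8b 36 36 36 36 28 0d bf 21) = 02 b8; tag = H(2a e1 5c 5c 5c 5c 02 b8) = 0335 ← matches
m3: inner = H(40 8b 36 36 36 36 34 74 71 73) = 03 2f; tag = H(2a e1 5c 5c 5c 5c 03 2f) = 02ad

2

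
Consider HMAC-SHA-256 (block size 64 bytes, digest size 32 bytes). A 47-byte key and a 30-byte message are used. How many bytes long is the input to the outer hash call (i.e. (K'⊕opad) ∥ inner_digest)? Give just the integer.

96

Key is 47 ≤ 64 bytes, zero-padded: |K'| = 64.
Outer input = (K'⊕opad) ∥ H(inner) → 64 + 32 = 96 bytes.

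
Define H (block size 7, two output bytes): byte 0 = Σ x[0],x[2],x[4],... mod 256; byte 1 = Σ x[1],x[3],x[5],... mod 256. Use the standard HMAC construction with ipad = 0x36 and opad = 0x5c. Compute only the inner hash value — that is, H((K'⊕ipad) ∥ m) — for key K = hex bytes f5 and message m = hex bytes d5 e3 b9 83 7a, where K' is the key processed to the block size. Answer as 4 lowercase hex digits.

cbaa

Key hex bytes f5 is 1 byte ≤ B = 7; zero-pad to 7 bytes: K' = f5 00 00 00 00 00 00.
K' ⊕ ipad = c3 36 36 36 36 36 36.
Inner input = c3 36 36 36 36 36 36 ∥ d5 e3 b9 83 7a.
Inner hash: even-index sum = 715 mod 256 = 203; odd-index sum = 682 mod 256 = 170 → cb aa.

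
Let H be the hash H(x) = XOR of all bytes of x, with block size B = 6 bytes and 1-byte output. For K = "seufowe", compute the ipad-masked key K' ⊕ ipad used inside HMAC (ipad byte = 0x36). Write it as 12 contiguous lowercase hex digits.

Key "seufowe" = 73 65 75 66 6f 77 65 is 7 bytes > B = 6, so hash it first: H(key) = 78, then zero-pad to 6 bytes: K' = 78 00 00 00 00 00.
XOR each byte with 0x36: 78⊕36=4e, 00⊕36=36, 00⊕36=36, 00⊕36=36, 00⊕36=36, 00⊕36=36.

4e3636363636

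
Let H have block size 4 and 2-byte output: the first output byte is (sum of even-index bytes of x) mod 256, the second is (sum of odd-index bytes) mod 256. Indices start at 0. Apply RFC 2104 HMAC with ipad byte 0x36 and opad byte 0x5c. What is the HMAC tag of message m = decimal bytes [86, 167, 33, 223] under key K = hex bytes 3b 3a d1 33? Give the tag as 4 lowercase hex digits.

Key hex bytes 3b 3a d1 33 is exactly B = 4 bytes: K' = 3b 3a d1 33.
K' ⊕ ipad = 0d 0c e7 05.  K' ⊕ opad = 67 66 8d 6f.
Inner input = (K'⊕ipad) ∥ m = 0d 0c e7 05 ∥ 56 a7 21 df.
Inner hash: even-index sum = 363 mod 256 = 107; odd-index sum = 407 mod 256 = 151 → 6b 97.
Outer input = (K'⊕opad) ∥ inner = 67 66 8d 6f ∥ 6b 97.
Outer hash (tag): even-index sum = 351 mod 256 = 95; odd-index sum = 364 mod 256 = 108 → 5f 6c.

5f6c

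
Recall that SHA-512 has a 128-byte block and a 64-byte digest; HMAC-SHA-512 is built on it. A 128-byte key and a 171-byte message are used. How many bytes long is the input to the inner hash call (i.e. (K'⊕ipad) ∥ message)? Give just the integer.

Key is 128 ≤ 128 bytes, zero-padded: |K'| = 128.
Inner input = (K'⊕ipad) ∥ m → 128 + 171 = 299 bytes.

299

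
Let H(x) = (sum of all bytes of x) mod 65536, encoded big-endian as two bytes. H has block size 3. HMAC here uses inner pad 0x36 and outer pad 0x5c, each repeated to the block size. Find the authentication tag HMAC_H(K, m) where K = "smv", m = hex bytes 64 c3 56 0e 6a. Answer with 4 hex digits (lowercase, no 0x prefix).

Key "smv" = 73 6d 76 is exactly B = 3 bytes: K' = 73 6d 76.
K' ⊕ ipad = 45 5b 40.  K' ⊕ opad = 2f 31 2a.
Inner input = (K'⊕ipad) ∥ m = 45 5b 40 ∥ 64 c3 56 0e 6a.
Inner hash: sum = 69+91+64+100+195+86+14+106 = 725 → 02 d5.
Outer input = (K'⊕opad) ∥ inner = 2f 31 2a ∥ 02 d5.
Outer hash (tag): sum = 47+49+42+2+213 = 353 → 01 61.

0161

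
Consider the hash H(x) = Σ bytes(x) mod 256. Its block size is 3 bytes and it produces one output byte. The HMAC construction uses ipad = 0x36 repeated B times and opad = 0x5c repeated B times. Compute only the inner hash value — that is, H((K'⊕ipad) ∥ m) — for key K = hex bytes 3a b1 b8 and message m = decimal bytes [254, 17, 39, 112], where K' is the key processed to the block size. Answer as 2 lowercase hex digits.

Key hex bytes 3a b1 b8 is exactly B = 3 bytes: K' = 3a b1 b8.
K' ⊕ ipad = 0c 87 8e.
Inner input = 0c 87 8e ∥ fe 11 27 70.
Inner hash: sum = 12+135+142+254+17+39+112 = 711; mod 256 = 199 → c7.

c7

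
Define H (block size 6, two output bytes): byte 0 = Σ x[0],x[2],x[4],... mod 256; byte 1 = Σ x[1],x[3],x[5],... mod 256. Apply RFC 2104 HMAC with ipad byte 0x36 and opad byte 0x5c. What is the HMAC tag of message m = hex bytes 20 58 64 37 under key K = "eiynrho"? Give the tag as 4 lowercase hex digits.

Key "eiynrho" = 65 69 79 6e 72 68 6f is 7 bytes > B = 6, so hash it first: H(key) = bf 3f, then zero-pad to 6 bytes: K' = bf 3f 00 00 00 00.
K' ⊕ ipad = 89 09 36 36 36 36.  K' ⊕ opad = e3 63 5c 5c 5c 5c.
Inner input = (K'⊕ipad) ∥ m = 89 09 36 36 36 36 ∥ 20 58 64 37.
Inner hash: even-index sum = 377 mod 256 = 121; odd-index sum = 260 mod 256 = 4 → 79 04.
Outer input = (K'⊕opad) ∥ inner = e3 63 5c 5c 5c 5c ∥ 79 04.
Outer hash (tag): even-index sum = 532 mod 256 = 20; odd-index sum = 287 mod 256 = 31 → 14 1f.

141f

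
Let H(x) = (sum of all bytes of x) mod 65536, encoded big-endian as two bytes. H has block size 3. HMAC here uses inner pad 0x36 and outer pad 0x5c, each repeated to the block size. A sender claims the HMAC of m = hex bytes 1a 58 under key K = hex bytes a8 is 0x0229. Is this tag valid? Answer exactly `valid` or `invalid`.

valid

Key hex bytes a8 is 1 byte ≤ B = 3; zero-pad to 3 bytes: K' = a8 00 00.
K' ⊕ ipad = 9e 36 36; K' ⊕ opad = f4 5c 5c.
Inner hash: sum = 158+54+54+26+88 = 380 → 01 7c.
Outer hash (recomputed tag): sum = 244+92+92+1+124 = 553 → 02 29.
Recomputed tag = 0229; claimed = 0229 → match.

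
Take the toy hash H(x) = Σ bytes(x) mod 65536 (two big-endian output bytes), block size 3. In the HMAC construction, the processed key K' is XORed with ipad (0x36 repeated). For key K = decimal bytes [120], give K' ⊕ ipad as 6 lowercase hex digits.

Key decimal bytes [120] = 78 is 1 byte ≤ B = 3; zero-pad to 3 bytes: K' = 78 00 00.
XOR each byte with 0x36: 78⊕36=4e, 00⊕36=36, 00⊕36=36.

4e3636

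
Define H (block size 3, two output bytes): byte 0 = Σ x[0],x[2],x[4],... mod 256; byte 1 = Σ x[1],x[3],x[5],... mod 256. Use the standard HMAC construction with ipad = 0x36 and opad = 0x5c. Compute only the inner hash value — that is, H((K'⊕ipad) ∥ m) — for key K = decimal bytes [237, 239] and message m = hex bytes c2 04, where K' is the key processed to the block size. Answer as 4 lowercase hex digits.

Key decimal bytes [237, 239] = ed ef is 2 bytes ≤ B = 3; zero-pad to 3 bytes: K' = ed ef 00.
K' ⊕ ipad = db d9 36.
Inner input = db d9 36 ∥ c2 04.
Inner hash: even-index sum = 277 mod 256 = 21; odd-index sum = 411 mod 256 = 155 → 15 9b.

159b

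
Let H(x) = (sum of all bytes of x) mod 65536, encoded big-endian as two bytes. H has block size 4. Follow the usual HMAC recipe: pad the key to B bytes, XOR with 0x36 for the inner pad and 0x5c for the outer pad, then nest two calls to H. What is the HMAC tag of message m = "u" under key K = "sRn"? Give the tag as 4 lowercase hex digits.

Key "sRn" = 73 52 6e is 3 bytes ≤ B = 4; zero-pad to 4 bytes: K' = 73 52 6e 00.
K' ⊕ ipad = 45 64 58 36.  K' ⊕ opad = 2f 0e 32 5c.
Inner input = (K'⊕ipad) ∥ m = 45 64 58 36 ∥ 75.
Inner hash: sum = 69+100+88+54+117 = 428 → 01 ac.
Outer input = (K'⊕opad) ∥ inner = 2f 0e 32 5c ∥ 01 ac.
Outer hash (tag): sum = 47+14+50+92+1+172 = 376 → 01 78.

0178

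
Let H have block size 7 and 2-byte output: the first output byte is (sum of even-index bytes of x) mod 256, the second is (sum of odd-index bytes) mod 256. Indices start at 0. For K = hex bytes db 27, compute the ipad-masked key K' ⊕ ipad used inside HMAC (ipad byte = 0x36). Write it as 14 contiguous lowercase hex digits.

ed113636363636

Key hex bytes db 27 is 2 bytes ≤ B = 7; zero-pad to 7 bytes: K' = db 27 00 00 00 00 00.
XOR each byte with 0x36: db⊕36=ed, 27⊕36=11, 00⊕36=36, 00⊕36=36, 00⊕36=36, 00⊕36=36, 00⊕36=36.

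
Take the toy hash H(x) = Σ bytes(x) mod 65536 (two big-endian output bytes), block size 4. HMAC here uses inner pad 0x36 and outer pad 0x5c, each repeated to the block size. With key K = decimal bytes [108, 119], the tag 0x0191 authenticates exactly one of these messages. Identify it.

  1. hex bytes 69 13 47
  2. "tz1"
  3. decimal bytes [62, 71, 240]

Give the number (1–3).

3

Key decimal bytes [108, 119] = 6c 77 is 2 bytes ≤ B = 4; zero-pad to 4 bytes: K' = 6c 77 00 00.
K' ⊕ ipad = 5a 41 36 36; K' ⊕ opad = 30 2b 5c 5c.
m1: inner = H(5a 41 36 36 69 13 47) = 01 ca; tag = H(30 2b 5c 5c 01 ca) = 01de
m2: inner = H(5a 41 36 36 74 7a 31) = 02 26; tag = H(30 2b 5c 5c 02 26) = 013b
m3: inner = H(5a 41 36 36 3e 47 f0) = 02 7c; tag = H(30 2b 5c 5c 02 7c) = 0191 ← matches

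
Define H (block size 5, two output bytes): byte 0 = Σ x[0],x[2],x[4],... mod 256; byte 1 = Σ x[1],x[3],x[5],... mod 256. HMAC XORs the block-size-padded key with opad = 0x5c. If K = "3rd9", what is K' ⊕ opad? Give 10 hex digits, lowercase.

Key "3rd9" = 33 72 64 39 is 4 bytes ≤ B = 5; zero-pad to 5 bytes: K' = 33 72 64 39 00.
XOR each byte with 0x5c: 33⊕5c=6f, 72⊕5c=2e, 64⊕5c=38, 39⊕5c=65, 00⊕5c=5c.

6f2e38655c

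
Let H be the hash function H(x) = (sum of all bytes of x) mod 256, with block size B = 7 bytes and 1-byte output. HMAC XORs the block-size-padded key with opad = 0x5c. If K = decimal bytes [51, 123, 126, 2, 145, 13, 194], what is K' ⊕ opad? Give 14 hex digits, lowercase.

6f27225ecd519e

Key decimal bytes [51, 123, 126, 2, 145, 13, 194] = 33 7b 7e 02 91 0d c2 is exactly B = 7 bytes: K' = 33 7b 7e 02 91 0d c2.
XOR each byte with 0x5c: 33⊕5c=6f, 7b⊕5c=27, 7e⊕5c=22, 02⊕5c=5e, 91⊕5c=cd, 0d⊕5c=51, c2⊕5c=9e.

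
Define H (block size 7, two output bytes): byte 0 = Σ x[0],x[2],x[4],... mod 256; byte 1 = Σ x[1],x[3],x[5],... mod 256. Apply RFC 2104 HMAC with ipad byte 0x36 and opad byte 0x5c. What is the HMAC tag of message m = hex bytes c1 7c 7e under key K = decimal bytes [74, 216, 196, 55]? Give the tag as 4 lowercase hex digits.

Key decimal bytes [74, 216, 196, 55] = 4a d8 c4 37 is 4 bytes ≤ B = 7; zero-pad to 7 bytes: K' = 4a d8 c4 37 00 00 00.
K' ⊕ ipad = 7c ee f2 01 36 36 36.  K' ⊕ opad = 16 84 98 6b 5c 5c 5c.
Inner input = (K'⊕ipad) ∥ m = 7c ee f2 01 36 36 36 ∥ c1 7c 7e.
Inner hash: even-index sum = 598 mod 256 = 86; odd-index sum = 612 mod 256 = 100 → 56 64.
Outer input = (K'⊕opad) ∥ inner = 16 84 98 6b 5c 5c 5c ∥ 56 64.
Outer hash (tag): even-index sum = 458 mod 256 = 202; odd-index sum = 417 mod 256 = 161 → ca a1.

caa1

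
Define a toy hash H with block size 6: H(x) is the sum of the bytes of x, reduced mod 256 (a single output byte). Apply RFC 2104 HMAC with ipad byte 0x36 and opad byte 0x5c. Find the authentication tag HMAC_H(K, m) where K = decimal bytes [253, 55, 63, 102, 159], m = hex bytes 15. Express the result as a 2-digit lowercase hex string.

e1

Key decimal bytes [253, 55, 63, 102, 159] = fd 37 3f 66 9f is 5 bytes ≤ B = 6; zero-pad to 6 bytes: K' = fd 37 3f 66 9f 00.
K' ⊕ ipad = cb 01 09 50 a9 36.  K' ⊕ opad = a1 6b 63 3a c3 5c.
Inner input = (K'⊕ipad) ∥ m = cb 01 09 50 a9 36 ∥ 15.
Inner hash: sum = 203+1+9+80+169+54+21 = 537; mod 256 = 25 → 19.
Outer input = (K'⊕opad) ∥ inner = a1 6b 63 3a c3 5c ∥ 19.
Outer hash (tag): sum = 161+107+99+58+195+92+25 = 737; mod 256 = 225 → e1.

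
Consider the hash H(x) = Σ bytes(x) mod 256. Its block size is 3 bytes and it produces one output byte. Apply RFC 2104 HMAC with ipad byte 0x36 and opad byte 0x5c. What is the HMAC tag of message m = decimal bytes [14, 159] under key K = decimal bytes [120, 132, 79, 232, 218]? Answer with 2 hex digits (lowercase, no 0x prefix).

5d

Key decimal bytes [120, 132, 79, 232, 218] = 78 84 4f e8 da is 5 bytes > B = 3, so hash it first: H(key) = 0d, then zero-pad to 3 bytes: K' = 0d 00 00.
K' ⊕ ipad = 3b 36 36.  K' ⊕ opad = 51 5c 5c.
Inner input = (K'⊕ipad) ∥ m = 3b 36 36 ∥ 0e 9f.
Inner hash: sum = 59+54+54+14+159 = 340; mod 256 = 84 → 54.
Outer input = (K'⊕opad) ∥ inner = 51 5c 5c ∥ 54.
Outer hash (tag): sum = 81+92+92+84 = 349; mod 256 = 93 → 5d.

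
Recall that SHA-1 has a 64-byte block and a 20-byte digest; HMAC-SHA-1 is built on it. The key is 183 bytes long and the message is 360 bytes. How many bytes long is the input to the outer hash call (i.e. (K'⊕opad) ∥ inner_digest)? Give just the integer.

84

Key is 183 > 64 bytes, so it is hashed to 20 bytes then zero-padded to 64: |K'| = 64.
Outer input = (K'⊕opad) ∥ H(inner) → 64 + 20 = 84 bytes.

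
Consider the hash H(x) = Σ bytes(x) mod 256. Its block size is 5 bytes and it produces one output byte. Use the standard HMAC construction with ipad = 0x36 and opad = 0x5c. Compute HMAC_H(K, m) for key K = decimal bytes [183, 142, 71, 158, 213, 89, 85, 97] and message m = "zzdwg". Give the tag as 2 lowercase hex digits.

Key decimal bytes [183, 142, 71, 158, 213, 89, 85, 97] = b7 8e 47 9e d5 59 55 61 is 8 bytes > B = 5, so hash it first: H(key) = 0e, then zero-pad to 5 bytes: K' = 0e 00 00 00 00.
K' ⊕ ipad = 38 36 36 36 36.  K' ⊕ opad = 52 5c 5c 5c 5c.
Inner input = (K'⊕ipad) ∥ m = 38 36 36 36 36 ∥ 7a 7a 64 77 67.
Inner hash: sum = 56+54+54+54+54+122+122+100+119+103 = 838; mod 256 = 70 → 46.
Outer input = (K'⊕opad) ∥ inner = 52 5c 5c 5c 5c ∥ 46.
Outer hash (tag): sum = 82+92+92+92+92+70 = 520; mod 256 = 8 → 08.

08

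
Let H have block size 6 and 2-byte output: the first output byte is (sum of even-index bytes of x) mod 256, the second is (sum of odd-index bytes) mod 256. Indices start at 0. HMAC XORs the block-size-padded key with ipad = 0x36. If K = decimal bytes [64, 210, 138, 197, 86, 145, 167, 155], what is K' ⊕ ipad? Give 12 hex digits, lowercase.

f1f536363636

Key decimal bytes [64, 210, 138, 197, 86, 145, 167, 155] = 40 d2 8a c5 56 91 a7 9b is 8 bytes > B = 6, so hash it first: H(key) = c7 c3, then zero-pad to 6 bytes: K' = c7 c3 00 00 00 00.
XOR each byte with 0x36: c7⊕36=f1, c3⊕36=f5, 00⊕36=36, 00⊕36=36, 00⊕36=36, 00⊕36=36.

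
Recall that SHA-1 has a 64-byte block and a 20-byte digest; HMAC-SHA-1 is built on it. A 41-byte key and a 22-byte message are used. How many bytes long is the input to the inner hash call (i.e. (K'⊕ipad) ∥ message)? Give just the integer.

Key is 41 ≤ 64 bytes, zero-padded: |K'| = 64.
Inner input = (K'⊕ipad) ∥ m → 64 + 22 = 86 bytes.

86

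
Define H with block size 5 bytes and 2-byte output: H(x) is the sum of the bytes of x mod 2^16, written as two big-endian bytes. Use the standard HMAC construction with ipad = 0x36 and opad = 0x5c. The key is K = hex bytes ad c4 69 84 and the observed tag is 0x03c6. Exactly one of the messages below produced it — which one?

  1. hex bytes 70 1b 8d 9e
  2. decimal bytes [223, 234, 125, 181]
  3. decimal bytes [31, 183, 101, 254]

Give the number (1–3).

2

Key hex bytes ad c4 69 84 is 4 bytes ≤ B = 5; zero-pad to 5 bytes: K' = ad c4 69 84 00.
K' ⊕ ipad = 9b f2 5f b2 36; K' ⊕ opad = f1 98 35 d8 5c.
m1: inner = H(9b f2 5f b2 36 70 1b 8d 9e) = 04 8a; tag = H(f1 98 35 d8 5c 04 8a) = 0380
m2: inner = H(9b f2 5f b2 36 df ea 7d b5) = 05 cf; tag = H(f1 98 35 d8 5c 05 cf) = 03c6 ← matches
m3: inner = H(9b f2 5f b2 36 1f b7 65 fe) = 05 0d; tag = H(f1 98 35 d8 5c 05 0d) = 0304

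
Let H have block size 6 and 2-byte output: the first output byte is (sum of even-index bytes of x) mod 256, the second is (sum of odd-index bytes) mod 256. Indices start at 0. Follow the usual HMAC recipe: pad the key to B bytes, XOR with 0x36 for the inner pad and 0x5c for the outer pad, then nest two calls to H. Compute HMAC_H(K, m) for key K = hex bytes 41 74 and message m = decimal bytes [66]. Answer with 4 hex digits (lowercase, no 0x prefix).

fa8e

Key hex bytes 41 74 is 2 bytes ≤ B = 6; zero-pad to 6 bytes: K' = 41 74 00 00 00 00.
K' ⊕ ipad = 77 42 36 36 36 36.  K' ⊕ opad = 1d 28 5c 5c 5c 5c.
Inner input = (K'⊕ipad) ∥ m = 77 42 36 36 36 36 ∥ 42.
Inner hash: even-index sum = 293 mod 256 = 37; odd-index sum = 174 mod 256 = 174 → 25 ae.
Outer input = (K'⊕opad) ∥ inner = 1d 28 5c 5c 5c 5c ∥ 25 ae.
Outer hash (tag): even-index sum = 250 mod 256 = 250; odd-index sum = 398 mod 256 = 142 → fa 8e.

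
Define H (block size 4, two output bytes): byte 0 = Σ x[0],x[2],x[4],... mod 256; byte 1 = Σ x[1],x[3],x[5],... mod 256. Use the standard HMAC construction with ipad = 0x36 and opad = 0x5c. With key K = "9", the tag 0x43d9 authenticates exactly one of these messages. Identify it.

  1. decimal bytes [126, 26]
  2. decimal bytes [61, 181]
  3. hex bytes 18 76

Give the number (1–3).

2

Key "9" = 39 is 1 byte ≤ B = 4; zero-pad to 4 bytes: K' = 39 00 00 00.
K' ⊕ ipad = 0f 36 36 36; K' ⊕ opad = 65 5c 5c 5c.
m1: inner = H(0f 36 36 36 7e 1a) = c3 86; tag = H(65 5c 5c 5c c3 86) = 843e
m2: inner = H(0f 36 36 36 3d b5) = 82 21; tag = H(65 5c 5c 5c 82 21) = 43d9 ← matches
m3: inner = H(0f 36 36 36 18 76) = 5d e2; tag = H(65 5c 5c 5c 5d e2) = 1e9a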